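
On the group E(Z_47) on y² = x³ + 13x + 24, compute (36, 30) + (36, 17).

O

The two points share x = 36 and their y-coordinates satisfy 30 + 17 ≡ 0 (mod 47), so they are inverses. Their sum is 𝒪.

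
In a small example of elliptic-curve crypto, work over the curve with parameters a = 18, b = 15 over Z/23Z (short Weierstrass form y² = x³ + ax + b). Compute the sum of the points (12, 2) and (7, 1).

(16, 11)

(12, 2) + (7, 1). λ = (1 - 2)/(7 - 12) ≡ 22/18 mod 23. 18⁻¹ ≡ 9 (mod 23), so λ ≡ 14.
  x = λ² - 12 - 7 = 196 - 19 ≡ 16; y = λ·(12 - 16) - 2 ≡ 11. → (16, 11)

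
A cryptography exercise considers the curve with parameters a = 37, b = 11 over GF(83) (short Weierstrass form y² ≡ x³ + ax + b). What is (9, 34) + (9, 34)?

(63, 61)

tangent at (9, 34): λ = (3·9² + 37)/(2·34) ≡ 31/68. 68⁻¹ ≡ 11 (mod 83), so λ ≡ 31·11 ≡ 9.
  x = λ² - 9 - 9 = 81 - 18 ≡ 63; y = λ·(9 - 63) - 34 ≡ 61. → (63, 61)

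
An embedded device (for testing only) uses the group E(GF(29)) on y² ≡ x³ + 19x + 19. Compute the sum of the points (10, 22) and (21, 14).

(10, 22) + (21, 14). λ = (14 - 22)/(21 - 10) ≡ 21/11 mod 29. 11⁻¹ ≡ 8 (mod 29), so λ ≡ 23.
  x = λ² - 10 - 21 = 529 - 31 ≡ 5; y = λ·(10 - 5) - 22 ≡ 6. → (5, 6)

(5, 6)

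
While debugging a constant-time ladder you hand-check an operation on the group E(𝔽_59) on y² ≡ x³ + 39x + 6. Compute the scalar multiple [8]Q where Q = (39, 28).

(24, 55)

Repeated addition: build up to 8Q.
2Q: tangent at (39, 28): λ = (3·39² + 39)/(2·28) ≡ 0/56. 56⁻¹ ≡ 39 (mod 59) since 56·39 = 2184 ≡ 1, so λ ≡ 0·39 ≡ 0.
  x = λ² - 39 - 39 = 0 - 78 ≡ 40; y = λ·(39 - 40) - 28 ≡ 31. → (40, 31)
3Q: (40, 31) + (39, 28). λ = (28 - 31)/(39 - 40) ≡ 56/58 mod 59. 58⁻¹ ≡ 58 (mod 59) since 58·58 = 3364 ≡ 1, so λ ≡ 3.
  x = λ² - 40 - 39 = 9 - 79 ≡ 48; y = λ·(40 - 48) - 31 ≡ 4. → (48, 4)
4Q: (48, 4) + (39, 28). λ = (28 - 4)/(39 - 48) ≡ 24/50 mod 59. 50⁻¹ ≡ 13 (mod 59), so λ ≡ 17.
  x = λ² - 48 - 39 = 289 - 87 ≡ 25; y = λ·(48 - 25) - 4 ≡ 33. → (25, 33)
5Q: (25, 33) + (39, 28). λ = (28 - 33)/(39 - 25) ≡ 54/14 mod 59. 14⁻¹ ≡ 38 (mod 59) since 14·38 = 532 ≡ 1, so λ ≡ 46.
  x = λ² - 25 - 39 = 2116 - 64 ≡ 46; y = λ·(25 - 46) - 33 ≡ 4. → (46, 4)
6Q: (46, 4) + (39, 28). λ = (28 - 4)/(39 - 46) ≡ 24/52 mod 59. 52⁻¹ ≡ 42 (mod 59), so λ ≡ 5.
  x = λ² - 46 - 39 = 25 - 85 ≡ 58; y = λ·(46 - 58) - 4 ≡ 54. → (58, 54)
7Q: (58, 54) + (39, 28). λ = (28 - 54)/(39 - 58) ≡ 33/40 mod 59. 40⁻¹ ≡ 31 (mod 59), so λ ≡ 20.
  x = λ² - 58 - 39 = 400 - 97 ≡ 8; y = λ·(58 - 8) - 54 ≡ 2. → (8, 2)
8Q: (8, 2) + (39, 28). λ = (28 - 2)/(39 - 8) ≡ 26/31 mod 59. 31⁻¹ ≡ 40 (mod 59) since 31·40 = 1240 ≡ 1, so λ ≡ 37.
  x = λ² - 8 - 39 = 1369 - 47 ≡ 24; y = λ·(8 - 24) - 2 ≡ 55. → (24, 55)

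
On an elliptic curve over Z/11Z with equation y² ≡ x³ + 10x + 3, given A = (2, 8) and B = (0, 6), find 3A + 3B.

First 3A:
Repeated addition: build up to 3A.
2A: tangent at (2, 8): λ = (3·2² + 10)/(2·8) ≡ 0/5. 5⁻¹ ≡ 9 (mod 11) since 5·9 = 45 ≡ 1, so λ ≡ 0·9 ≡ 0.
  x = λ² - 2 - 2 = 0 - 4 ≡ 7; y = λ·(2 - 7) - 8 ≡ 3. → (7, 3)
3A: (7, 3) + (2, 8). λ = (8 - 3)/(2 - 7) ≡ 5/6 mod 11. 6⁻¹ ≡ 2 (mod 11), so λ ≡ 10.
  x = λ² - 7 - 2 = 100 - 9 ≡ 3; y = λ·(7 - 3) - 3 ≡ 4. → (3, 4)
3A = (3, 4).
Next 3B:
Repeated addition: build up to 3B.
2B: tangent at (0, 6): λ = (3·0² + 10)/(2·6) ≡ 10/1. 1⁻¹ ≡ 1 (mod 11), so λ ≡ 10·1 ≡ 10.
  x = λ² - 0 - 0 = 100 - 0 ≡ 1; y = λ·(0 - 1) - 6 ≡ 6. → (1, 6)
3B: (1, 6) + (0, 6). λ = (6 - 6)/(0 - 1) ≡ 0/10 mod 11. 10⁻¹ ≡ 10 (mod 11) since 10·10 = 100 ≡ 1, so λ ≡ 0.
  x = λ² - 1 - 0 = 0 - 1 ≡ 10; y = λ·(1 - 10) - 6 ≡ 5. → (10, 5)
3B = (10, 5).
Finally 3A + 3B:
(3, 4) + (10, 5). λ = (5 - 4)/(10 - 3) ≡ 1/7 mod 11. 7⁻¹ ≡ 8 (mod 11) since 7·8 = 56 ≡ 1, so λ ≡ 8.
  x = λ² - 3 - 10 = 64 - 13 ≡ 7; y = λ·(3 - 7) - 4 ≡ 8. → (7, 8)

(7, 8)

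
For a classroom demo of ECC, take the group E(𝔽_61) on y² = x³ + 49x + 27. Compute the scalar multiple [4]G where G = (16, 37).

(46, 59)

Double-and-add on 4 = (100)₂. Start with G = (16, 37) for the leading 1-bit.
double: tangent at (16, 37): λ = (3·16² + 49)/(2·37) ≡ 24/13. 13⁻¹ ≡ 47 (mod 61), so λ ≡ 24·47 ≡ 30.
  x = λ² - 16 - 16 = 900 - 32 ≡ 14; y = λ·(16 - 14) - 37 ≡ 23. → (14, 23)
double: tangent at (14, 23): λ = (3·14² + 49)/(2·23) ≡ 27/46. 46⁻¹ ≡ 4 (mod 61), so λ ≡ 27·4 ≡ 47.
  x = λ² - 14 - 14 = 2209 - 28 ≡ 46; y = λ·(14 - 46) - 23 ≡ 59. → (46, 59)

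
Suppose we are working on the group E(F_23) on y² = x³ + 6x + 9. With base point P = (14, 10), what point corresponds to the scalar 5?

(11, 16)

Double-and-add on 5 = (101)₂. Start with P = (14, 10) for the leading 1-bit.
double: tangent at (14, 10): λ = (3·14² + 6)/(2·10) ≡ 19/20. 20⁻¹ ≡ 15 (mod 23), so λ ≡ 19·15 ≡ 9.
  x = λ² - 14 - 14 = 81 - 28 ≡ 7; y = λ·(14 - 7) - 10 ≡ 7. → (7, 7)
double: tangent at (7, 7): λ = (3·7² + 6)/(2·7) ≡ 15/14. 14⁻¹ ≡ 5 (mod 23), so λ ≡ 15·5 ≡ 6.
  x = λ² - 7 - 7 = 36 - 14 ≡ 22; y = λ·(7 - 22) - 7 ≡ 18. → (22, 18)
add P: (22, 18) + (14, 10). λ = (10 - 18)/(14 - 22) ≡ 15/15 mod 23. 15⁻¹ ≡ 20 (mod 23) since 15·20 = 300 ≡ 1, so λ ≡ 1.
  x = λ² - 22 - 14 = 1 - 36 ≡ 11; y = λ·(22 - 11) - 18 ≡ 16. → (11, 16)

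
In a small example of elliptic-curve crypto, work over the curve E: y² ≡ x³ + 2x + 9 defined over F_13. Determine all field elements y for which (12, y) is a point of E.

x³ + 2x + 9 = 1761 ≡ 6 (mod 13).
6 is a non-residue mod 13; no y exists.

none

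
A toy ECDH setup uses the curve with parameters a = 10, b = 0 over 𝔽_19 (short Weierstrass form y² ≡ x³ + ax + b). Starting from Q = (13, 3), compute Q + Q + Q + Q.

(1, 7)

Repeated addition: build up to 4Q.
2Q: tangent at (13, 3): λ = (3·13² + 10)/(2·3) ≡ 4/6. 6⁻¹ ≡ 16 (mod 19) since 6·16 = 96 ≡ 1, so λ ≡ 4·16 ≡ 7.
  x = λ² - 13 - 13 = 49 - 26 ≡ 4; y = λ·(13 - 4) - 3 ≡ 3. → (4, 3)
3Q: (4, 3) + (13, 3). λ = (3 - 3)/(13 - 4) ≡ 0/9 mod 19. 9⁻¹ ≡ 17 (mod 19), so λ ≡ 0.
  x = λ² - 4 - 13 = 0 - 17 ≡ 2; y = λ·(4 - 2) - 3 ≡ 16. → (2, 16)
4Q: (2, 16) + (13, 3). λ = (3 - 16)/(13 - 2) ≡ 6/11 mod 19. 11⁻¹ ≡ 7 (mod 19), so λ ≡ 4.
  x = λ² - 2 - 13 = 16 - 15 ≡ 1; y = λ·(2 - 1) - 16 ≡ 7. → (1, 7)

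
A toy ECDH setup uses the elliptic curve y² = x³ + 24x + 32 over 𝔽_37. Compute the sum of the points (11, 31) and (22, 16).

(8, 12)

(11, 31) + (22, 16). λ = (16 - 31)/(22 - 11) ≡ 22/11 mod 37. 11⁻¹ ≡ 27 (mod 37), so λ ≡ 2.
  x = λ² - 11 - 22 = 4 - 33 ≡ 8; y = λ·(11 - 8) - 31 ≡ 12. → (8, 12)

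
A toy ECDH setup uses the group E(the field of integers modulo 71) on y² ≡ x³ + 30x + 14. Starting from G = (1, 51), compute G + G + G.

(21, 6)

Repeated addition: build up to 3G.
2G: tangent at (1, 51): λ = (3·1² + 30)/(2·51) ≡ 33/31. 31⁻¹ ≡ 55 (mod 71), so λ ≡ 33·55 ≡ 40.
  x = λ² - 1 - 1 = 1600 - 2 ≡ 36; y = λ·(1 - 36) - 51 ≡ 40. → (36, 40)
3G: (36, 40) + (1, 51). λ = (51 - 40)/(1 - 36) ≡ 11/36 mod 71. 36⁻¹ ≡ 2 (mod 71), so λ ≡ 22.
  x = λ² - 36 - 1 = 484 - 37 ≡ 21; y = λ·(36 - 21) - 40 ≡ 6. → (21, 6)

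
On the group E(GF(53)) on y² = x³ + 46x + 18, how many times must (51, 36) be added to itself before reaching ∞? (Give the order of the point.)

12

2P: tangent at (51, 36): λ = (3·51² + 46)/(2·36) ≡ 5/19. 19⁻¹ ≡ 14 (mod 53), so λ ≡ 5·14 ≡ 17.
  x = λ² - 51 - 51 = 289 - 102 ≡ 28; y = λ·(51 - 28) - 36 ≡ 37. → (28, 37)
3P: (28, 37) + (51, 36). λ = (36 - 37)/(51 - 28) ≡ 52/23 mod 53. 23⁻¹ ≡ 30 (mod 53), so λ ≡ 23.
  x = λ² - 28 - 51 = 529 - 79 ≡ 26; y = λ·(28 - 26) - 37 ≡ 9. → (26, 9)
4P: (26, 9) + (51, 36). λ = (36 - 9)/(51 - 26) ≡ 27/25 mod 53. 25⁻¹ ≡ 17 (mod 53), so λ ≡ 35.
  x = λ² - 26 - 51 = 1225 - 77 ≡ 35; y = λ·(26 - 35) - 9 ≡ 47. → (35, 47)
5P: (35, 47) + (51, 36). λ = (36 - 47)/(51 - 35) ≡ 42/16 mod 53. 16⁻¹ ≡ 10 (mod 53), so λ ≡ 49.
  x = λ² - 35 - 51 = 2401 - 86 ≡ 36; y = λ·(35 - 36) - 47 ≡ 10. → (36, 10)
6P: (36, 10) + (51, 36). λ = (36 - 10)/(51 - 36) ≡ 26/15 mod 53. 15⁻¹ ≡ 46 (mod 53) since 15·46 = 690 ≡ 1, so λ ≡ 30.
  x = λ² - 36 - 51 = 900 - 87 ≡ 18; y = λ·(36 - 18) - 10 ≡ 0. → (18, 0)
7P: (18, 0) + (51, 36). λ = (36 - 0)/(51 - 18) ≡ 36/33 mod 53. 33⁻¹ ≡ 45 (mod 53), so λ ≡ 30.
  x = λ² - 18 - 51 = 900 - 69 ≡ 36; y = λ·(18 - 36) - 0 ≡ 43. → (36, 43)
8P: (36, 43) + (51, 36). λ = (36 - 43)/(51 - 36) ≡ 46/15 mod 53. 15⁻¹ ≡ 46 (mod 53) since 15·46 = 690 ≡ 1, so λ ≡ 49.
  x = λ² - 36 - 51 = 2401 - 87 ≡ 35; y = λ·(36 - 35) - 43 ≡ 6. → (35, 6)
9P: (35, 6) + (51, 36). λ = (36 - 6)/(51 - 35) ≡ 30/16 mod 53. 16⁻¹ ≡ 10 (mod 53), so λ ≡ 35.
  x = λ² - 35 - 51 = 1225 - 86 ≡ 26; y = λ·(35 - 26) - 6 ≡ 44. → (26, 44)
10P: (26, 44) + (51, 36). λ = (36 - 44)/(51 - 26) ≡ 45/25 mod 53. 25⁻¹ ≡ 17 (mod 53), so λ ≡ 23.
  x = λ² - 26 - 51 = 529 - 77 ≡ 28; y = λ·(26 - 28) - 44 ≡ 16. → (28, 16)
11P: (28, 16) + (51, 36). λ = (36 - 16)/(51 - 28) ≡ 20/23 mod 53. 23⁻¹ ≡ 30 (mod 53) since 23·30 = 690 ≡ 1, so λ ≡ 17.
  x = λ² - 28 - 51 = 289 - 79 ≡ 51; y = λ·(28 - 51) - 16 ≡ 17. → (51, 17)
12P: (51, 17) + (51, 36): same x and y₁ ≡ -y₂, so the sum is ∞.
12P = ∞, so the order is 12.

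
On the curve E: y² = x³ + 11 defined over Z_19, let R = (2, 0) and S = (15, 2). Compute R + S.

(0, 12)

(2, 0) + (15, 2). λ = (2 - 0)/(15 - 2) ≡ 2/13 mod 19. 13⁻¹ ≡ 3 (mod 19), so λ ≡ 6.
  x = λ² - 2 - 15 = 36 - 17 ≡ 0; y = λ·(2 - 0) - 0 ≡ 12. → (0, 12)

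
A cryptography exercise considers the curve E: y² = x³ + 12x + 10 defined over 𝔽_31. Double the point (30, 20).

tangent at (30, 20): λ = (3·30² + 12)/(2·20) ≡ 15/9. 9⁻¹ ≡ 7 (mod 31) since 9·7 = 63 ≡ 1, so λ ≡ 15·7 ≡ 12.
  x = λ² - 30 - 30 = 144 - 60 ≡ 22; y = λ·(30 - 22) - 20 ≡ 14. → (22, 14)

(22, 14)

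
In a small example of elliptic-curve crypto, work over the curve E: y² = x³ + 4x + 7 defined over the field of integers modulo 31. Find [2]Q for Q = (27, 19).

(17, 11)

tangent at (27, 19): λ = (3·27² + 4)/(2·19) ≡ 21/7. 7⁻¹ ≡ 9 (mod 31), so λ ≡ 21·9 ≡ 3.
  x = λ² - 27 - 27 = 9 - 54 ≡ 17; y = λ·(27 - 17) - 19 ≡ 11. → (17, 11)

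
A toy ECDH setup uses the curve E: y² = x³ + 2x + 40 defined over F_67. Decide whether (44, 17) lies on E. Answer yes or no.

y² = 17² ≡ 21; x³ + 2x + 40 = 85312 ≡ 21 (mod 67). 21 = 21.

yes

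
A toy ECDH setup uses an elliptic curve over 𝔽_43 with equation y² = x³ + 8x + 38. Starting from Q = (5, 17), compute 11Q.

Repeated addition: build up to 11Q.
2Q: tangent at (5, 17): λ = (3·5² + 8)/(2·17) ≡ 40/34. 34⁻¹ ≡ 19 (mod 43), so λ ≡ 40·19 ≡ 29.
  x = λ² - 5 - 5 = 841 - 10 ≡ 14; y = λ·(5 - 14) - 17 ≡ 23. → (14, 23)
3Q: (14, 23) + (5, 17). λ = (17 - 23)/(5 - 14) ≡ 37/34 mod 43. 34⁻¹ ≡ 19 (mod 43), so λ ≡ 15.
  x = λ² - 14 - 5 = 225 - 19 ≡ 34; y = λ·(14 - 34) - 23 ≡ 21. → (34, 21)
4Q: (34, 21) + (5, 17). λ = (17 - 21)/(5 - 34) ≡ 39/14 mod 43. 14⁻¹ ≡ 40 (mod 43) since 14·40 = 560 ≡ 1, so λ ≡ 12.
  x = λ² - 34 - 5 = 144 - 39 ≡ 19; y = λ·(34 - 19) - 21 ≡ 30. → (19, 30)
5Q: (19, 30) + (5, 17). λ = (17 - 30)/(5 - 19) ≡ 30/29 mod 43. 29⁻¹ ≡ 3 (mod 43), so λ ≡ 4.
  x = λ² - 19 - 5 = 16 - 24 ≡ 35; y = λ·(19 - 35) - 30 ≡ 35. → (35, 35)
6Q: (35, 35) + (5, 17). λ = (17 - 35)/(5 - 35) ≡ 25/13 mod 43. 13⁻¹ ≡ 10 (mod 43), so λ ≡ 35.
  x = λ² - 35 - 5 = 1225 - 40 ≡ 24; y = λ·(35 - 24) - 35 ≡ 6. → (24, 6)
7Q: (24, 6) + (5, 17). λ = (17 - 6)/(5 - 24) ≡ 11/24 mod 43. 24⁻¹ ≡ 9 (mod 43), so λ ≡ 13.
  x = λ² - 24 - 5 = 169 - 29 ≡ 11; y = λ·(24 - 11) - 6 ≡ 34. → (11, 34)
8Q: (11, 34) + (5, 17). λ = (17 - 34)/(5 - 11) ≡ 26/37 mod 43. 37⁻¹ ≡ 7 (mod 43) since 37·7 = 259 ≡ 1, so λ ≡ 10.
  x = λ² - 11 - 5 = 100 - 16 ≡ 41; y = λ·(11 - 41) - 34 ≡ 10. → (41, 10)
9Q: (41, 10) + (5, 17). λ = (17 - 10)/(5 - 41) ≡ 7/7 mod 43. 7⁻¹ ≡ 37 (mod 43), so λ ≡ 1.
  x = λ² - 41 - 5 = 1 - 46 ≡ 41; y = λ·(41 - 41) - 10 ≡ 33. → (41, 33)
10Q: (41, 33) + (5, 17). λ = (17 - 33)/(5 - 41) ≡ 27/7 mod 43. 7⁻¹ ≡ 37 (mod 43) since 7·37 = 259 ≡ 1, so λ ≡ 10.
  x = λ² - 41 - 5 = 100 - 46 ≡ 11; y = λ·(41 - 11) - 33 ≡ 9. → (11, 9)
11Q: (11, 9) + (5, 17). λ = (17 - 9)/(5 - 11) ≡ 8/37 mod 43. 37⁻¹ ≡ 7 (mod 43) since 37·7 = 259 ≡ 1, so λ ≡ 13.
  x = λ² - 11 - 5 = 169 - 16 ≡ 24; y = λ·(11 - 24) - 9 ≡ 37. → (24, 37)

(24, 37)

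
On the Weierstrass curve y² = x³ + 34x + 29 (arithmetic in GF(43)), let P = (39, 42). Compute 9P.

Repeated addition: build up to 9P.
2P: tangent at (39, 42): λ = (3·39² + 34)/(2·42) ≡ 39/41. 41⁻¹ ≡ 21 (mod 43), so λ ≡ 39·21 ≡ 2.
  x = λ² - 39 - 39 = 4 - 78 ≡ 12; y = λ·(39 - 12) - 42 ≡ 12. → (12, 12)
3P: (12, 12) + (39, 42). λ = (42 - 12)/(39 - 12) ≡ 30/27 mod 43. 27⁻¹ ≡ 8 (mod 43), so λ ≡ 25.
  x = λ² - 12 - 39 = 625 - 51 ≡ 15; y = λ·(12 - 15) - 12 ≡ 42. → (15, 42)
4P: (15, 42) + (39, 42). λ = (42 - 42)/(39 - 15) ≡ 0/24 mod 43. 24⁻¹ ≡ 9 (mod 43), so λ ≡ 0.
  x = λ² - 15 - 39 = 0 - 54 ≡ 32; y = λ·(15 - 32) - 42 ≡ 1. → (32, 1)
5P: (32, 1) + (39, 42). λ = (42 - 1)/(39 - 32) ≡ 41/7 mod 43. 7⁻¹ ≡ 37 (mod 43), so λ ≡ 12.
  x = λ² - 32 - 39 = 144 - 71 ≡ 30; y = λ·(32 - 30) - 1 ≡ 23. → (30, 23)
6P: (30, 23) + (39, 42). λ = (42 - 23)/(39 - 30) ≡ 19/9 mod 43. 9⁻¹ ≡ 24 (mod 43) since 9·24 = 216 ≡ 1, so λ ≡ 26.
  x = λ² - 30 - 39 = 676 - 69 ≡ 5; y = λ·(30 - 5) - 23 ≡ 25. → (5, 25)
7P: (5, 25) + (39, 42). λ = (42 - 25)/(39 - 5) ≡ 17/34 mod 43. 34⁻¹ ≡ 19 (mod 43) since 34·19 = 646 ≡ 1, so λ ≡ 22.
  x = λ² - 5 - 39 = 484 - 44 ≡ 10; y = λ·(5 - 10) - 25 ≡ 37. → (10, 37)
8P: (10, 37) + (39, 42). λ = (42 - 37)/(39 - 10) ≡ 5/29 mod 43. 29⁻¹ ≡ 3 (mod 43) since 29·3 = 87 ≡ 1, so λ ≡ 15.
  x = λ² - 10 - 39 = 225 - 49 ≡ 4; y = λ·(10 - 4) - 37 ≡ 10. → (4, 10)
9P: (4, 10) + (39, 42). λ = (42 - 10)/(39 - 4) ≡ 32/35 mod 43. 35⁻¹ ≡ 16 (mod 43) since 35·16 = 560 ≡ 1, so λ ≡ 39.
  x = λ² - 4 - 39 = 1521 - 43 ≡ 16; y = λ·(4 - 16) - 10 ≡ 38. → (16, 38)

(16, 38)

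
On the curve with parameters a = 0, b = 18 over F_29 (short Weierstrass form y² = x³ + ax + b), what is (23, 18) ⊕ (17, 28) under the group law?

(24, 3)

(23, 18) + (17, 28). λ = (28 - 18)/(17 - 23) ≡ 10/23 mod 29. 23⁻¹ ≡ 24 (mod 29), so λ ≡ 8.
  x = λ² - 23 - 17 = 64 - 40 ≡ 24; y = λ·(23 - 24) - 18 ≡ 3. → (24, 3)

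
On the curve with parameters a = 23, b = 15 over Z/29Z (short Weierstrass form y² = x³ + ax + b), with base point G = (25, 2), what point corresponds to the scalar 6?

(23, 26)

Repeated addition: build up to 6G.
2G: tangent at (25, 2): λ = (3·25² + 23)/(2·2) ≡ 13/4. 4⁻¹ ≡ 22 (mod 29), so λ ≡ 13·22 ≡ 25.
  x = λ² - 25 - 25 = 625 - 50 ≡ 24; y = λ·(25 - 24) - 2 ≡ 23. → (24, 23)
3G: (24, 23) + (25, 2). λ = (2 - 23)/(25 - 24) ≡ 8/1 mod 29. 1⁻¹ ≡ 1 (mod 29), so λ ≡ 8.
  x = λ² - 24 - 25 = 64 - 49 ≡ 15; y = λ·(24 - 15) - 23 ≡ 20. → (15, 20)
4G: (15, 20) + (25, 2). λ = (2 - 20)/(25 - 15) ≡ 11/10 mod 29. 10⁻¹ ≡ 3 (mod 29), so λ ≡ 4.
  x = λ² - 15 - 25 = 16 - 40 ≡ 5; y = λ·(15 - 5) - 20 ≡ 20. → (5, 20)
5G: (5, 20) + (25, 2). λ = (2 - 20)/(25 - 5) ≡ 11/20 mod 29. 20⁻¹ ≡ 16 (mod 29), so λ ≡ 2.
  x = λ² - 5 - 25 = 4 - 30 ≡ 3; y = λ·(5 - 3) - 20 ≡ 13. → (3, 13)
6G: (3, 13) + (25, 2). λ = (2 - 13)/(25 - 3) ≡ 18/22 mod 29. 22⁻¹ ≡ 4 (mod 29), so λ ≡ 14.
  x = λ² - 3 - 25 = 196 - 28 ≡ 23; y = λ·(3 - 23) - 13 ≡ 26. → (23, 26)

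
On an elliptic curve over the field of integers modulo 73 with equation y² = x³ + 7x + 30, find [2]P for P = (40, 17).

(62, 3)

tangent at (40, 17): λ = (3·40² + 7)/(2·17) ≡ 62/34. 34⁻¹ ≡ 58 (mod 73) since 34·58 = 1972 ≡ 1, so λ ≡ 62·58 ≡ 19.
  x = λ² - 40 - 40 = 361 - 80 ≡ 62; y = λ·(40 - 62) - 17 ≡ 3. → (62, 3)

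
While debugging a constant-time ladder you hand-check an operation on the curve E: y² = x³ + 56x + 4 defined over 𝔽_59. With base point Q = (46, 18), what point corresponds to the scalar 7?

Repeated addition: build up to 7Q.
2Q: tangent at (46, 18): λ = (3·46² + 56)/(2·18) ≡ 32/36. 36⁻¹ ≡ 41 (mod 59), so λ ≡ 32·41 ≡ 14.
  x = λ² - 46 - 46 = 196 - 92 ≡ 45; y = λ·(46 - 45) - 18 ≡ 55. → (45, 55)
3Q: (45, 55) + (46, 18). λ = (18 - 55)/(46 - 45) ≡ 22/1 mod 59. 1⁻¹ ≡ 1 (mod 59), so λ ≡ 22.
  x = λ² - 45 - 46 = 484 - 91 ≡ 39; y = λ·(45 - 39) - 55 ≡ 18. → (39, 18)
4Q: (39, 18) + (46, 18). λ = (18 - 18)/(46 - 39) ≡ 0/7 mod 59. 7⁻¹ ≡ 17 (mod 59) since 7·17 = 119 ≡ 1, so λ ≡ 0.
  x = λ² - 39 - 46 = 0 - 85 ≡ 33; y = λ·(39 - 33) - 18 ≡ 41. → (33, 41)
5Q: (33, 41) + (46, 18). λ = (18 - 41)/(46 - 33) ≡ 36/13 mod 59. 13⁻¹ ≡ 50 (mod 59), so λ ≡ 30.
  x = λ² - 33 - 46 = 900 - 79 ≡ 54; y = λ·(33 - 54) - 41 ≡ 37. → (54, 37)
6Q: (54, 37) + (46, 18). λ = (18 - 37)/(46 - 54) ≡ 40/51 mod 59. 51⁻¹ ≡ 22 (mod 59) since 51·22 = 1122 ≡ 1, so λ ≡ 54.
  x = λ² - 54 - 46 = 2916 - 100 ≡ 43; y = λ·(54 - 43) - 37 ≡ 26. → (43, 26)
7Q: (43, 26) + (46, 18). λ = (18 - 26)/(46 - 43) ≡ 51/3 mod 59. 3⁻¹ ≡ 20 (mod 59) since 3·20 = 60 ≡ 1, so λ ≡ 17.
  x = λ² - 43 - 46 = 289 - 89 ≡ 23; y = λ·(43 - 23) - 26 ≡ 19. → (23, 19)

(23, 19)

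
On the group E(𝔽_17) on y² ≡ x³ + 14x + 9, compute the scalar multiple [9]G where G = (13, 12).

(13, 12)

Repeated addition: build up to 9G.
2G: tangent at (13, 12): λ = (3·13² + 14)/(2·12) ≡ 11/7. 7⁻¹ ≡ 5 (mod 17) since 7·5 = 35 ≡ 1, so λ ≡ 11·5 ≡ 4.
  x = λ² - 13 - 13 = 16 - 26 ≡ 7; y = λ·(13 - 7) - 12 ≡ 12. → (7, 12)
3G: (7, 12) + (13, 12). λ = (12 - 12)/(13 - 7) ≡ 0/6 mod 17. 6⁻¹ ≡ 3 (mod 17), so λ ≡ 0.
  x = λ² - 7 - 13 = 0 - 20 ≡ 14; y = λ·(7 - 14) - 12 ≡ 5. → (14, 5)
4G: (14, 5) + (13, 12). λ = (12 - 5)/(13 - 14) ≡ 7/16 mod 17. 16⁻¹ ≡ 16 (mod 17), so λ ≡ 10.
  x = λ² - 14 - 13 = 100 - 27 ≡ 5; y = λ·(14 - 5) - 5 ≡ 0. → (5, 0)
5G: (5, 0) + (13, 12). λ = (12 - 0)/(13 - 5) ≡ 12/8 mod 17. 8⁻¹ ≡ 15 (mod 17), so λ ≡ 10.
  x = λ² - 5 - 13 = 100 - 18 ≡ 14; y = λ·(5 - 14) - 0 ≡ 12. → (14, 12)
6G: (14, 12) + (13, 12). λ = (12 - 12)/(13 - 14) ≡ 0/16 mod 17. 16⁻¹ ≡ 16 (mod 17) since 16·16 = 256 ≡ 1, so λ ≡ 0.
  x = λ² - 14 - 13 = 0 - 27 ≡ 7; y = λ·(14 - 7) - 12 ≡ 5. → (7, 5)
7G: (7, 5) + (13, 12). λ = (12 - 5)/(13 - 7) ≡ 7/6 mod 17. 6⁻¹ ≡ 3 (mod 17) since 6·3 = 18 ≡ 1, so λ ≡ 4.
  x = λ² - 7 - 13 = 16 - 20 ≡ 13; y = λ·(7 - 13) - 5 ≡ 5. → (13, 5)
8G: (13, 5) + (13, 12): same x and y₁ ≡ -y₂, so the sum is O.
9G: O + (13, 12) = (13, 12) (identity).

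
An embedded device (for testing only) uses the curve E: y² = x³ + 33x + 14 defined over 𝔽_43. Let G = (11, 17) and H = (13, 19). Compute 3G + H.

(15, 33)

First 3G:
Repeated addition: build up to 3G.
2G: tangent at (11, 17): λ = (3·11² + 33)/(2·17) ≡ 9/34. 34⁻¹ ≡ 19 (mod 43), so λ ≡ 9·19 ≡ 42.
  x = λ² - 11 - 11 = 1764 - 22 ≡ 22; y = λ·(11 - 22) - 17 ≡ 37. → (22, 37)
3G: (22, 37) + (11, 17). λ = (17 - 37)/(11 - 22) ≡ 23/32 mod 43. 32⁻¹ ≡ 39 (mod 43), so λ ≡ 37.
  x = λ² - 22 - 11 = 1369 - 33 ≡ 3; y = λ·(22 - 3) - 37 ≡ 21. → (3, 21)
3G = (3, 21).
Finally 3G + H:
(3, 21) + (13, 19). λ = (19 - 21)/(13 - 3) ≡ 41/10 mod 43. 10⁻¹ ≡ 13 (mod 43) since 10·13 = 130 ≡ 1, so λ ≡ 17.
  x = λ² - 3 - 13 = 289 - 16 ≡ 15; y = λ·(3 - 15) - 21 ≡ 33. → (15, 33)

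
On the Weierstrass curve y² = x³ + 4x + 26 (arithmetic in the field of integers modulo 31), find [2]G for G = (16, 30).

(9, 27)

tangent at (16, 30): λ = (3·16² + 4)/(2·30) ≡ 28/29. 29⁻¹ ≡ 15 (mod 31), so λ ≡ 28·15 ≡ 17.
  x = λ² - 16 - 16 = 289 - 32 ≡ 9; y = λ·(16 - 9) - 30 ≡ 27. → (9, 27)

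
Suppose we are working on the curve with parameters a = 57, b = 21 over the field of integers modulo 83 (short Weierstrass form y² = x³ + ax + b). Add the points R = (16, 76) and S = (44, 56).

(54, 46)

(16, 76) + (44, 56). λ = (56 - 76)/(44 - 16) ≡ 63/28 mod 83. 28⁻¹ ≡ 3 (mod 83) since 28·3 = 84 ≡ 1, so λ ≡ 23.
  x = λ² - 16 - 44 = 529 - 60 ≡ 54; y = λ·(16 - 54) - 76 ≡ 46. → (54, 46)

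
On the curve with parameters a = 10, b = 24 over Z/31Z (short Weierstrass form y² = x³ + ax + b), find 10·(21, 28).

Write P = (21, 28).
Double-and-add on 10 = (1010)₂. Start with P = (21, 28) for the leading 1-bit.
double: tangent at (21, 28): λ = (3·21² + 10)/(2·28) ≡ 0/25. 25⁻¹ ≡ 5 (mod 31) since 25·5 = 125 ≡ 1, so λ ≡ 0·5 ≡ 0.
  x = λ² - 21 - 21 = 0 - 42 ≡ 20; y = λ·(21 - 20) - 28 ≡ 3. → (20, 3)
double: tangent at (20, 3): λ = (3·20² + 10)/(2·3) ≡ 1/6. 6⁻¹ ≡ 26 (mod 31), so λ ≡ 1·26 ≡ 26.
  x = λ² - 20 - 20 = 676 - 40 ≡ 16; y = λ·(20 - 16) - 3 ≡ 8. → (16, 8)
add P: (16, 8) + (21, 28). λ = (28 - 8)/(21 - 16) ≡ 20/5 mod 31. 5⁻¹ ≡ 25 (mod 31) since 5·25 = 125 ≡ 1, so λ ≡ 4.
  x = λ² - 16 - 21 = 16 - 37 ≡ 10; y = λ·(16 - 10) - 8 ≡ 16. → (10, 16)
double: tangent at (10, 16): λ = (3·10² + 10)/(2·16) ≡ 0/1. 1⁻¹ ≡ 1 (mod 31) since 1·1 = 1 ≡ 1, so λ ≡ 0·1 ≡ 0.
  x = λ² - 10 - 10 = 0 - 20 ≡ 11; y = λ·(10 - 11) - 16 ≡ 15. → (11, 15)

(11, 15)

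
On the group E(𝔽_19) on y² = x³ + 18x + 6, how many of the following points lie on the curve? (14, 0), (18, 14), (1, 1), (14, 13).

(14, 0): 0² ≡ 0, rhs ≡ 0 → on.
(18, 14): 14² ≡ 6, rhs ≡ 6 → on.
(1, 1): 1² ≡ 1, rhs ≡ 6 → off.
(14, 13): 13² ≡ 17, rhs ≡ 0 → off.

2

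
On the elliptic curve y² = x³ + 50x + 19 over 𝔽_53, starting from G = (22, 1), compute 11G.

Double-and-add on 11 = (1011)₂. Start with G = (22, 1) for the leading 1-bit.
double: tangent at (22, 1): λ = (3·22² + 50)/(2·1) ≡ 18/2. 2⁻¹ ≡ 27 (mod 53) since 2·27 = 54 ≡ 1, so λ ≡ 18·27 ≡ 9.
  x = λ² - 22 - 22 = 81 - 44 ≡ 37; y = λ·(22 - 37) - 1 ≡ 23. → (37, 23)
double: tangent at (37, 23): λ = (3·37² + 50)/(2·23) ≡ 23/46. 46⁻¹ ≡ 15 (mod 53), so λ ≡ 23·15 ≡ 27.
  x = λ² - 37 - 37 = 729 - 74 ≡ 19; y = λ·(37 - 19) - 23 ≡ 39. → (19, 39)
add G: (19, 39) + (22, 1). λ = (1 - 39)/(22 - 19) ≡ 15/3 mod 53. 3⁻¹ ≡ 18 (mod 53), so λ ≡ 5.
  x = λ² - 19 - 22 = 25 - 41 ≡ 37; y = λ·(19 - 37) - 39 ≡ 30. → (37, 30)
double: tangent at (37, 30): λ = (3·37² + 50)/(2·30) ≡ 23/7. 7⁻¹ ≡ 38 (mod 53), so λ ≡ 23·38 ≡ 26.
  x = λ² - 37 - 37 = 676 - 74 ≡ 19; y = λ·(37 - 19) - 30 ≡ 14. → (19, 14)
add G: (19, 14) + (22, 1). λ = (1 - 14)/(22 - 19) ≡ 40/3 mod 53. 3⁻¹ ≡ 18 (mod 53), so λ ≡ 31.
  x = λ² - 19 - 22 = 961 - 41 ≡ 19; y = λ·(19 - 19) - 14 ≡ 39. → (19, 39)

(19, 39)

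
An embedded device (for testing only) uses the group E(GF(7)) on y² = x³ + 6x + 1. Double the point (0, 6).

(2, 0)

tangent at (0, 6): λ = (3·0² + 6)/(2·6) ≡ 6/5. 5⁻¹ ≡ 3 (mod 7) since 5·3 = 15 ≡ 1, so λ ≡ 6·3 ≡ 4.
  x = λ² - 0 - 0 = 16 - 0 ≡ 2; y = λ·(0 - 2) - 6 ≡ 0. → (2, 0)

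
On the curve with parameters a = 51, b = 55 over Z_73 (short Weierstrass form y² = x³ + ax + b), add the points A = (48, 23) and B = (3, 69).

(72, 21)

(48, 23) + (3, 69). λ = (69 - 23)/(3 - 48) ≡ 46/28 mod 73. 28⁻¹ ≡ 60 (mod 73) since 28·60 = 1680 ≡ 1, so λ ≡ 59.
  x = λ² - 48 - 3 = 3481 - 51 ≡ 72; y = λ·(48 - 72) - 23 ≡ 21. → (72, 21)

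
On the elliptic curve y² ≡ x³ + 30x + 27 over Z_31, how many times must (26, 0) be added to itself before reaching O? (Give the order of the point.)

2P: (26, 0) + (26, 0): same x and y₁ ≡ -y₂, so the sum is O.
2P = O, so the order is 2.

2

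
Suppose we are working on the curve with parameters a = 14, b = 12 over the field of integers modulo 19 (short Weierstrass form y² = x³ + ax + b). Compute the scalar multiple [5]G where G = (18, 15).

(18, 4)

Double-and-add on 5 = (101)₂. Start with G = (18, 15) for the leading 1-bit.
double: tangent at (18, 15): λ = (3·18² + 14)/(2·15) ≡ 17/11. 11⁻¹ ≡ 7 (mod 19), so λ ≡ 17·7 ≡ 5.
  x = λ² - 18 - 18 = 25 - 36 ≡ 8; y = λ·(18 - 8) - 15 ≡ 16. → (8, 16)
double: tangent at (8, 16): λ = (3·8² + 14)/(2·16) ≡ 16/13. 13⁻¹ ≡ 3 (mod 19) since 13·3 = 39 ≡ 1, so λ ≡ 16·3 ≡ 10.
  x = λ² - 8 - 8 = 100 - 16 ≡ 8; y = λ·(8 - 8) - 16 ≡ 3. → (8, 3)
add G: (8, 3) + (18, 15). λ = (15 - 3)/(18 - 8) ≡ 12/10 mod 19. 10⁻¹ ≡ 2 (mod 19) since 10·2 = 20 ≡ 1, so λ ≡ 5.
  x = λ² - 8 - 18 = 25 - 26 ≡ 18; y = λ·(8 - 18) - 3 ≡ 4. → (18, 4)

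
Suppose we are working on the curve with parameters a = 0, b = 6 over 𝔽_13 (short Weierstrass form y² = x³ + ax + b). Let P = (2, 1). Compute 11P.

Repeated addition: build up to 11P.
2P: tangent at (2, 1): λ = (3·2² + 0)/(2·1) ≡ 12/2. 2⁻¹ ≡ 7 (mod 13), so λ ≡ 12·7 ≡ 6.
  x = λ² - 2 - 2 = 36 - 4 ≡ 6; y = λ·(2 - 6) - 1 ≡ 1. → (6, 1)
3P: (6, 1) + (2, 1). λ = (1 - 1)/(2 - 6) ≡ 0/9 mod 13. 9⁻¹ ≡ 3 (mod 13) since 9·3 = 27 ≡ 1, so λ ≡ 0.
  x = λ² - 6 - 2 = 0 - 8 ≡ 5; y = λ·(6 - 5) - 1 ≡ 12. → (5, 12)
4P: (5, 12) + (2, 1). λ = (1 - 12)/(2 - 5) ≡ 2/10 mod 13. 10⁻¹ ≡ 4 (mod 13), so λ ≡ 8.
  x = λ² - 5 - 2 = 64 - 7 ≡ 5; y = λ·(5 - 5) - 12 ≡ 1. → (5, 1)
5P: (5, 1) + (2, 1). λ = (1 - 1)/(2 - 5) ≡ 0/10 mod 13. 10⁻¹ ≡ 4 (mod 13), so λ ≡ 0.
  x = λ² - 5 - 2 = 0 - 7 ≡ 6; y = λ·(5 - 6) - 1 ≡ 12. → (6, 12)
6P: (6, 12) + (2, 1). λ = (1 - 12)/(2 - 6) ≡ 2/9 mod 13. 9⁻¹ ≡ 3 (mod 13), so λ ≡ 6.
  x = λ² - 6 - 2 = 36 - 8 ≡ 2; y = λ·(6 - 2) - 12 ≡ 12. → (2, 12)
7P: (2, 12) + (2, 1): same x and y₁ ≡ -y₂, so the sum is O.
8P: O + (2, 1) = (2, 1) (identity).
9P: tangent at (2, 1): λ = (3·2² + 0)/(2·1) ≡ 12/2. 2⁻¹ ≡ 7 (mod 13), so λ ≡ 12·7 ≡ 6.
  x = λ² - 2 - 2 = 36 - 4 ≡ 6; y = λ·(2 - 6) - 1 ≡ 1. → (6, 1)
10P: (6, 1) + (2, 1). λ = (1 - 1)/(2 - 6) ≡ 0/9 mod 13. 9⁻¹ ≡ 3 (mod 13), so λ ≡ 0.
  x = λ² - 6 - 2 = 0 - 8 ≡ 5; y = λ·(6 - 5) - 1 ≡ 12. → (5, 12)
11P: (5, 12) + (2, 1). λ = (1 - 12)/(2 - 5) ≡ 2/10 mod 13. 10⁻¹ ≡ 4 (mod 13) since 10·4 = 40 ≡ 1, so λ ≡ 8.
  x = λ² - 5 - 2 = 64 - 7 ≡ 5; y = λ·(5 - 5) - 12 ≡ 1. → (5, 1)

(5, 1)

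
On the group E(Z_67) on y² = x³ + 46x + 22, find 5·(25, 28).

Write Q = (25, 28).
Double-and-add on 5 = (101)₂. Start with Q = (25, 28) for the leading 1-bit.
double: tangent at (25, 28): λ = (3·25² + 46)/(2·28) ≡ 45/56. 56⁻¹ ≡ 6 (mod 67) since 56·6 = 336 ≡ 1, so λ ≡ 45·6 ≡ 2.
  x = λ² - 25 - 25 = 4 - 50 ≡ 21; y = λ·(25 - 21) - 28 ≡ 47. → (21, 47)
double: tangent at (21, 47): λ = (3·21² + 46)/(2·47) ≡ 29/27. 27⁻¹ ≡ 5 (mod 67), so λ ≡ 29·5 ≡ 11.
  x = λ² - 21 - 21 = 121 - 42 ≡ 12; y = λ·(21 - 12) - 47 ≡ 52. → (12, 52)
add Q: (12, 52) + (25, 28). λ = (28 - 52)/(25 - 12) ≡ 43/13 mod 67. 13⁻¹ ≡ 31 (mod 67), so λ ≡ 60.
  x = λ² - 12 - 25 = 3600 - 37 ≡ 12; y = λ·(12 - 12) - 52 ≡ 15. → (12, 15)

(12, 15)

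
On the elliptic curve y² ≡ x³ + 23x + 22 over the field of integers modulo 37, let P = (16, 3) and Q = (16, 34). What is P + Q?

O

The two points share x = 16 and their y-coordinates satisfy 3 + 34 ≡ 0 (mod 37), so they are inverses. Their sum is the point at infinity.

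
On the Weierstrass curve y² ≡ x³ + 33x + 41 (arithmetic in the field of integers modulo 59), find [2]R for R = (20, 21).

(13, 37)

tangent at (20, 21): λ = (3·20² + 33)/(2·21) ≡ 53/42. 42⁻¹ ≡ 52 (mod 59) since 42·52 = 2184 ≡ 1, so λ ≡ 53·52 ≡ 42.
  x = λ² - 20 - 20 = 1764 - 40 ≡ 13; y = λ·(20 - 13) - 21 ≡ 37. → (13, 37)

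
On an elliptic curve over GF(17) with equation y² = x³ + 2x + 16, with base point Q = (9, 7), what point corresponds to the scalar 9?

Double-and-add on 9 = (1001)₂. Start with Q = (9, 7) for the leading 1-bit.
double: tangent at (9, 7): λ = (3·9² + 2)/(2·7) ≡ 7/14. 14⁻¹ ≡ 11 (mod 17) since 14·11 = 154 ≡ 1, so λ ≡ 7·11 ≡ 9.
  x = λ² - 9 - 9 = 81 - 18 ≡ 12; y = λ·(9 - 12) - 7 ≡ 0. → (12, 0)
double: (12, 0) + (12, 0): same x and y₁ ≡ -y₂, so the sum is O.
double: O + O = O (identity).
add Q: O + (9, 7) = (9, 7) (identity).

(9, 7)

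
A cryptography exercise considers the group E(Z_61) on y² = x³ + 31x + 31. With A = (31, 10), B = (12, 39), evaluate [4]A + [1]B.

First 4A:
Repeated addition: build up to 4A.
2A: tangent at (31, 10): λ = (3·31² + 31)/(2·10) ≡ 47/20. 20⁻¹ ≡ 58 (mod 61) since 20·58 = 1160 ≡ 1, so λ ≡ 47·58 ≡ 42.
  x = λ² - 31 - 31 = 1764 - 62 ≡ 55; y = λ·(31 - 55) - 10 ≡ 19. → (55, 19)
3A: (55, 19) + (31, 10). λ = (10 - 19)/(31 - 55) ≡ 52/37 mod 61. 37⁻¹ ≡ 33 (mod 61), so λ ≡ 8.
  x = λ² - 55 - 31 = 64 - 86 ≡ 39; y = λ·(55 - 39) - 19 ≡ 48. → (39, 48)
4A: (39, 48) + (31, 10). λ = (10 - 48)/(31 - 39) ≡ 23/53 mod 61. 53⁻¹ ≡ 38 (mod 61), so λ ≡ 20.
  x = λ² - 39 - 31 = 400 - 70 ≡ 25; y = λ·(39 - 25) - 48 ≡ 49. → (25, 49)
4A = (25, 49).
Finally 4A + B:
(25, 49) + (12, 39). λ = (39 - 49)/(12 - 25) ≡ 51/48 mod 61. 48⁻¹ ≡ 14 (mod 61), so λ ≡ 43.
  x = λ² - 25 - 12 = 1849 - 37 ≡ 43; y = λ·(25 - 43) - 49 ≡ 31. → (43, 31)

(43, 31)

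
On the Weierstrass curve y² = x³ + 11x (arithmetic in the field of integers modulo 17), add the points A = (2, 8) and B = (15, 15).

(2, 9)

(2, 8) + (15, 15). λ = (15 - 8)/(15 - 2) ≡ 7/13 mod 17. 13⁻¹ ≡ 4 (mod 17), so λ ≡ 11.
  x = λ² - 2 - 15 = 121 - 17 ≡ 2; y = λ·(2 - 2) - 8 ≡ 9. → (2, 9)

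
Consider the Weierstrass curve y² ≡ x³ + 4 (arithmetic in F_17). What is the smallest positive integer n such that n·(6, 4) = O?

9

2P: tangent at (6, 4): λ = (3·6² + 0)/(2·4) ≡ 6/8. 8⁻¹ ≡ 15 (mod 17), so λ ≡ 6·15 ≡ 5.
  x = λ² - 6 - 6 = 25 - 12 ≡ 13; y = λ·(6 - 13) - 4 ≡ 12. → (13, 12)
3P: (13, 12) + (6, 4). λ = (4 - 12)/(6 - 13) ≡ 9/10 mod 17. 10⁻¹ ≡ 12 (mod 17), so λ ≡ 6.
  x = λ² - 13 - 6 = 36 - 19 ≡ 0; y = λ·(13 - 0) - 12 ≡ 15. → (0, 15)
4P: (0, 15) + (6, 4). λ = (4 - 15)/(6 - 0) ≡ 6/6 mod 17. 6⁻¹ ≡ 3 (mod 17) since 6·3 = 18 ≡ 1, so λ ≡ 1.
  x = λ² - 0 - 6 = 1 - 6 ≡ 12; y = λ·(0 - 12) - 15 ≡ 7. → (12, 7)
5P: (12, 7) + (6, 4). λ = (4 - 7)/(6 - 12) ≡ 14/11 mod 17. 11⁻¹ ≡ 14 (mod 17), so λ ≡ 9.
  x = λ² - 12 - 6 = 81 - 18 ≡ 12; y = λ·(12 - 12) - 7 ≡ 10. → (12, 10)
6P: (12, 10) + (6, 4). λ = (4 - 10)/(6 - 12) ≡ 11/11 mod 17. 11⁻¹ ≡ 14 (mod 17), so λ ≡ 1.
  x = λ² - 12 - 6 = 1 - 18 ≡ 0; y = λ·(12 - 0) - 10 ≡ 2. → (0, 2)
7P: (0, 2) + (6, 4). λ = (4 - 2)/(6 - 0) ≡ 2/6 mod 17. 6⁻¹ ≡ 3 (mod 17), so λ ≡ 6.
  x = λ² - 0 - 6 = 36 - 6 ≡ 13; y = λ·(0 - 13) - 2 ≡ 5. → (13, 5)
8P: (13, 5) + (6, 4). λ = (4 - 5)/(6 - 13) ≡ 16/10 mod 17. 10⁻¹ ≡ 12 (mod 17), so λ ≡ 5.
  x = λ² - 13 - 6 = 25 - 19 ≡ 6; y = λ·(13 - 6) - 5 ≡ 13. → (6, 13)
9P: (6, 13) + (6, 4): same x and y₁ ≡ -y₂, so the sum is O.
9P = O, so the order is 9.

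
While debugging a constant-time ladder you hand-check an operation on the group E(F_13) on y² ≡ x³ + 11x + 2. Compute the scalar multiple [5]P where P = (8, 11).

O

Double-and-add on 5 = (101)₂. Start with P = (8, 11) for the leading 1-bit.
double: tangent at (8, 11): λ = (3·8² + 11)/(2·11) ≡ 8/9. 9⁻¹ ≡ 3 (mod 13) since 9·3 = 27 ≡ 1, so λ ≡ 8·3 ≡ 11.
  x = λ² - 8 - 8 = 121 - 16 ≡ 1; y = λ·(8 - 1) - 11 ≡ 1. → (1, 1)
double: tangent at (1, 1): λ = (3·1² + 11)/(2·1) ≡ 1/2. 2⁻¹ ≡ 7 (mod 13), so λ ≡ 1·7 ≡ 7.
  x = λ² - 1 - 1 = 49 - 2 ≡ 8; y = λ·(1 - 8) - 1 ≡ 2. → (8, 2)
add P: (8, 2) + (8, 11): same x and y₁ ≡ -y₂, so the sum is the point at infinity.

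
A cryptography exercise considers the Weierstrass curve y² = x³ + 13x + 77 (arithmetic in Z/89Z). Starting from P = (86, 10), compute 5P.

Repeated addition: build up to 5P.
2P: tangent at (86, 10): λ = (3·86² + 13)/(2·10) ≡ 40/20. 20⁻¹ ≡ 49 (mod 89) since 20·49 = 980 ≡ 1, so λ ≡ 40·49 ≡ 2.
  x = λ² - 86 - 86 = 4 - 172 ≡ 10; y = λ·(86 - 10) - 10 ≡ 53. → (10, 53)
3P: (10, 53) + (86, 10). λ = (10 - 53)/(86 - 10) ≡ 46/76 mod 89. 76⁻¹ ≡ 41 (mod 89) since 76·41 = 3116 ≡ 1, so λ ≡ 17.
  x = λ² - 10 - 86 = 289 - 96 ≡ 15; y = λ·(10 - 15) - 53 ≡ 40. → (15, 40)
4P: (15, 40) + (86, 10). λ = (10 - 40)/(86 - 15) ≡ 59/71 mod 89. 71⁻¹ ≡ 84 (mod 89), so λ ≡ 61.
  x = λ² - 15 - 86 = 3721 - 101 ≡ 60; y = λ·(15 - 60) - 40 ≡ 63. → (60, 63)
5P: (60, 63) + (86, 10). λ = (10 - 63)/(86 - 60) ≡ 36/26 mod 89. 26⁻¹ ≡ 24 (mod 89), so λ ≡ 63.
  x = λ² - 60 - 86 = 3969 - 146 ≡ 85; y = λ·(60 - 85) - 63 ≡ 53. → (85, 53)

(85, 53)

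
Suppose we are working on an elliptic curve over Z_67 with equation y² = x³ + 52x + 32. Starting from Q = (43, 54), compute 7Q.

(43, 54)

Double-and-add on 7 = (111)₂. Start with Q = (43, 54) for the leading 1-bit.
double: tangent at (43, 54): λ = (3·43² + 52)/(2·54) ≡ 38/41. 41⁻¹ ≡ 18 (mod 67), so λ ≡ 38·18 ≡ 14.
  x = λ² - 43 - 43 = 196 - 86 ≡ 43; y = λ·(43 - 43) - 54 ≡ 13. → (43, 13)
add Q: (43, 13) + (43, 54): same x and y₁ ≡ -y₂, so the sum is O.
double: O + O = O (identity).
add Q: O + (43, 54) = (43, 54) (identity).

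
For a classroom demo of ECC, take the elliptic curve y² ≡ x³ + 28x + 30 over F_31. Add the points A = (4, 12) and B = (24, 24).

(4, 12) + (24, 24). λ = (24 - 12)/(24 - 4) ≡ 12/20 mod 31. 20⁻¹ ≡ 14 (mod 31), so λ ≡ 13.
  x = λ² - 4 - 24 = 169 - 28 ≡ 17; y = λ·(4 - 17) - 12 ≡ 5. → (17, 5)

(17, 5)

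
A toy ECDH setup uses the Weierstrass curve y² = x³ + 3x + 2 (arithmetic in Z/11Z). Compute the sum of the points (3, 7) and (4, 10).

(2, 7)

(3, 7) + (4, 10). λ = (10 - 7)/(4 - 3) ≡ 3/1 mod 11. 1⁻¹ ≡ 1 (mod 11), so λ ≡ 3.
  x = λ² - 3 - 4 = 9 - 7 ≡ 2; y = λ·(3 - 2) - 7 ≡ 7. → (2, 7)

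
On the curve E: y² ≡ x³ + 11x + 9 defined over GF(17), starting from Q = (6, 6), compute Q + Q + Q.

Repeated addition: build up to 3Q.
2Q: tangent at (6, 6): λ = (3·6² + 11)/(2·6) ≡ 0/12. 12⁻¹ ≡ 10 (mod 17), so λ ≡ 0·10 ≡ 0.
  x = λ² - 6 - 6 = 0 - 12 ≡ 5; y = λ·(6 - 5) - 6 ≡ 11. → (5, 11)
3Q: (5, 11) + (6, 6). λ = (6 - 11)/(6 - 5) ≡ 12/1 mod 17. 1⁻¹ ≡ 1 (mod 17), so λ ≡ 12.
  x = λ² - 5 - 6 = 144 - 11 ≡ 14; y = λ·(5 - 14) - 11 ≡ 0. → (14, 0)

(14, 0)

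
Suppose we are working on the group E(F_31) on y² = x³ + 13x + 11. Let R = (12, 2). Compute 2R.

(1, 5)

tangent at (12, 2): λ = (3·12² + 13)/(2·2) ≡ 11/4. 4⁻¹ ≡ 8 (mod 31) since 4·8 = 32 ≡ 1, so λ ≡ 11·8 ≡ 26.
  x = λ² - 12 - 12 = 676 - 24 ≡ 1; y = λ·(12 - 1) - 2 ≡ 5. → (1, 5)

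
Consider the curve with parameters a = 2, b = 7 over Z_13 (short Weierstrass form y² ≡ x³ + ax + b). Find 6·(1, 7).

Write P = (1, 7).
Repeated addition: build up to 6P.
2P: tangent at (1, 7): λ = (3·1² + 2)/(2·7) ≡ 5/1. 1⁻¹ ≡ 1 (mod 13) since 1·1 = 1 ≡ 1, so λ ≡ 5·1 ≡ 5.
  x = λ² - 1 - 1 = 25 - 2 ≡ 10; y = λ·(1 - 10) - 7 ≡ 0. → (10, 0)
3P: (10, 0) + (1, 7). λ = (7 - 0)/(1 - 10) ≡ 7/4 mod 13. 4⁻¹ ≡ 10 (mod 13), so λ ≡ 5.
  x = λ² - 10 - 1 = 25 - 11 ≡ 1; y = λ·(10 - 1) - 0 ≡ 6. → (1, 6)
4P: (1, 6) + (1, 7): same x and y₁ ≡ -y₂, so the sum is 𝒪.
5P: 𝒪 + (1, 7) = (1, 7) (identity).
6P: tangent at (1, 7): λ = (3·1² + 2)/(2·7) ≡ 5/1. 1⁻¹ ≡ 1 (mod 13), so λ ≡ 5·1 ≡ 5.
  x = λ² - 1 - 1 = 25 - 2 ≡ 10; y = λ·(1 - 10) - 7 ≡ 0. → (10, 0)

(10, 0)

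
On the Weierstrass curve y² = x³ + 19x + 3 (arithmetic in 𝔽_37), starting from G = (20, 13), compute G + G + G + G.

(16, 0)

Repeated addition: build up to 4G.
2G: tangent at (20, 13): λ = (3·20² + 19)/(2·13) ≡ 35/26. 26⁻¹ ≡ 10 (mod 37), so λ ≡ 35·10 ≡ 17.
  x = λ² - 20 - 20 = 289 - 40 ≡ 27; y = λ·(20 - 27) - 13 ≡ 16. → (27, 16)
3G: (27, 16) + (20, 13). λ = (13 - 16)/(20 - 27) ≡ 34/30 mod 37. 30⁻¹ ≡ 21 (mod 37) since 30·21 = 630 ≡ 1, so λ ≡ 11.
  x = λ² - 27 - 20 = 121 - 47 ≡ 0; y = λ·(27 - 0) - 16 ≡ 22. → (0, 22)
4G: (0, 22) + (20, 13). λ = (13 - 22)/(20 - 0) ≡ 28/20 mod 37. 20⁻¹ ≡ 13 (mod 37), so λ ≡ 31.
  x = λ² - 0 - 20 = 961 - 20 ≡ 16; y = λ·(0 - 16) - 22 ≡ 0. → (16, 0)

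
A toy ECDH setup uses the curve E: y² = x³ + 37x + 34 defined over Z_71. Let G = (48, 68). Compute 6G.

Repeated addition: build up to 6G.
2G: tangent at (48, 68): λ = (3·48² + 37)/(2·68) ≡ 62/65. 65⁻¹ ≡ 59 (mod 71) since 65·59 = 3835 ≡ 1, so λ ≡ 62·59 ≡ 37.
  x = λ² - 48 - 48 = 1369 - 96 ≡ 66; y = λ·(48 - 66) - 68 ≡ 47. → (66, 47)
3G: (66, 47) + (48, 68). λ = (68 - 47)/(48 - 66) ≡ 21/53 mod 71. 53⁻¹ ≡ 67 (mod 71), so λ ≡ 58.
  x = λ² - 66 - 48 = 3364 - 114 ≡ 55; y = λ·(66 - 55) - 47 ≡ 23. → (55, 23)
4G: (55, 23) + (48, 68). λ = (68 - 23)/(48 - 55) ≡ 45/64 mod 71. 64⁻¹ ≡ 10 (mod 71), so λ ≡ 24.
  x = λ² - 55 - 48 = 576 - 103 ≡ 47; y = λ·(55 - 47) - 23 ≡ 27. → (47, 27)
5G: (47, 27) + (48, 68). λ = (68 - 27)/(48 - 47) ≡ 41/1 mod 71. 1⁻¹ ≡ 1 (mod 71), so λ ≡ 41.
  x = λ² - 47 - 48 = 1681 - 95 ≡ 24; y = λ·(47 - 24) - 27 ≡ 64. → (24, 64)
6G: (24, 64) + (48, 68). λ = (68 - 64)/(48 - 24) ≡ 4/24 mod 71. 24⁻¹ ≡ 3 (mod 71), so λ ≡ 12.
  x = λ² - 24 - 48 = 144 - 72 ≡ 1; y = λ·(24 - 1) - 64 ≡ 70. → (1, 70)

(1, 70)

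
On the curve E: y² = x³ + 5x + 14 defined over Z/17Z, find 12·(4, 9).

Write Q = (4, 9).
Repeated addition: build up to 12Q.
2Q: tangent at (4, 9): λ = (3·4² + 5)/(2·9) ≡ 2/1. 1⁻¹ ≡ 1 (mod 17) since 1·1 = 1 ≡ 1, so λ ≡ 2·1 ≡ 2.
  x = λ² - 4 - 4 = 4 - 8 ≡ 13; y = λ·(4 - 13) - 9 ≡ 7. → (13, 7)
3Q: (13, 7) + (4, 9). λ = (9 - 7)/(4 - 13) ≡ 2/8 mod 17. 8⁻¹ ≡ 15 (mod 17), so λ ≡ 13.
  x = λ² - 13 - 4 = 169 - 17 ≡ 16; y = λ·(13 - 16) - 7 ≡ 5. → (16, 5)
4Q: (16, 5) + (4, 9). λ = (9 - 5)/(4 - 16) ≡ 4/5 mod 17. 5⁻¹ ≡ 7 (mod 17), so λ ≡ 11.
  x = λ² - 16 - 4 = 121 - 20 ≡ 16; y = λ·(16 - 16) - 5 ≡ 12. → (16, 12)
5Q: (16, 12) + (4, 9). λ = (9 - 12)/(4 - 16) ≡ 14/5 mod 17. 5⁻¹ ≡ 7 (mod 17), so λ ≡ 13.
  x = λ² - 16 - 4 = 169 - 20 ≡ 13; y = λ·(16 - 13) - 12 ≡ 10. → (13, 10)
6Q: (13, 10) + (4, 9). λ = (9 - 10)/(4 - 13) ≡ 16/8 mod 17. 8⁻¹ ≡ 15 (mod 17), so λ ≡ 2.
  x = λ² - 13 - 4 = 4 - 17 ≡ 4; y = λ·(13 - 4) - 10 ≡ 8. → (4, 8)
7Q: (4, 8) + (4, 9): same x and y₁ ≡ -y₂, so the sum is ∞.
8Q: ∞ + (4, 9) = (4, 9) (identity).
9Q: tangent at (4, 9): λ = (3·4² + 5)/(2·9) ≡ 2/1. 1⁻¹ ≡ 1 (mod 17), so λ ≡ 2·1 ≡ 2.
  x = λ² - 4 - 4 = 4 - 8 ≡ 13; y = λ·(4 - 13) - 9 ≡ 7. → (13, 7)
10Q: (13, 7) + (4, 9). λ = (9 - 7)/(4 - 13) ≡ 2/8 mod 17. 8⁻¹ ≡ 15 (mod 17) since 8·15 = 120 ≡ 1, so λ ≡ 13.
  x = λ² - 13 - 4 = 169 - 17 ≡ 16; y = λ·(13 - 16) - 7 ≡ 5. → (16, 5)
11Q: (16, 5) + (4, 9). λ = (9 - 5)/(4 - 16) ≡ 4/5 mod 17. 5⁻¹ ≡ 7 (mod 17), so λ ≡ 11.
  x = λ² - 16 - 4 = 121 - 20 ≡ 16; y = λ·(16 - 16) - 5 ≡ 12. → (16, 12)
12Q: (16, 12) + (4, 9). λ = (9 - 12)/(4 - 16) ≡ 14/5 mod 17. 5⁻¹ ≡ 7 (mod 17), so λ ≡ 13.
  x = λ² - 16 - 4 = 169 - 20 ≡ 13; y = λ·(16 - 13) - 12 ≡ 10. → (13, 10)

(13, 10)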